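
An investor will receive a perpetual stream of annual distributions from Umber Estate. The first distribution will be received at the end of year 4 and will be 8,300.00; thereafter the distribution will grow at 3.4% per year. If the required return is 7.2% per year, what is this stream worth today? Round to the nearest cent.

177300.57

Value at end of year 3: C₁ / (r − g) = 8,300.00 / (0.072 − 0.034) = 218,421.0526
Discount to today: PV = 218,421.0526 / (1 + 0.072)^3 = 218,421.0526 / 1.231925 = 177,300.57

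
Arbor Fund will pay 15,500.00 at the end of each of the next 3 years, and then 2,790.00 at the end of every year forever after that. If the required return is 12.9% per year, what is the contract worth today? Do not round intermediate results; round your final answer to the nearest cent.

51689.19

PV of 3-year annuity: 15,500.00 × [1 − (1+0.129)^−3] / 0.129 = 36660.09777
Perpetuity value at year 3: 2,790.00 / 0.129 = 21627.90698
PV of perpetuity: 21627.90698 / (1+0.129)^3 = 15029.08938
Total PV = 36660.09777 + 15029.08938 = 51689.18715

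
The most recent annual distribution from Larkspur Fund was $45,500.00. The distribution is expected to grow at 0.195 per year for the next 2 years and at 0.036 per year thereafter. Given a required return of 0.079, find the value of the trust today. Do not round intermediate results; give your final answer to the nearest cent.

$1450808.35

D_1 = 54372.50000
D_2 = 64975.13750
Terminal value at year 2: TV = D_2×(1+g_2)/(r−g_2) = 67314.24245/0.043 = 1565447.49884
P_0 = D_1/(1+r)^1 + D_2/(1+r)^2 + TV/(1+r)^2
    = 50391.56627 + 55809.00990 + 1344607.77351 = 1450808.34968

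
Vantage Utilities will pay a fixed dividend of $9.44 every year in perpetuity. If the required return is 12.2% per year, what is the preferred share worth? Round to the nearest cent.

$77.38

Level perpetuity: PV = C / r = $9.44 / 0.122 = $77.38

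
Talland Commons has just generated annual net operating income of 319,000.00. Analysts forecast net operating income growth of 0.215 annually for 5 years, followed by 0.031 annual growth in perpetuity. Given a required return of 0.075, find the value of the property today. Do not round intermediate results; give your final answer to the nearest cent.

16123422.16

D_1 = 387585.00000
D_2 = 470915.77500
D_3 = 572162.66662
D_4 = 695177.63995
D_5 = 844640.83254
Terminal value at year 5: TV = D_5×(1+g_2)/(r−g_2) = 870824.69835/0.044 = 19791470.41698
P_0 = D_1/(1+r)^1 + D_2/(1+r)^2 + D_3/(1+r)^3 + D_4/(1+r)^4 + D_5/(1+r)^5 + TV/(1+r)^5
    = 360544.18605 + 407498.77772 + 460568.38598 + 520549.38508 + 588341.86314 + 13785919.56585 = 16123422.16382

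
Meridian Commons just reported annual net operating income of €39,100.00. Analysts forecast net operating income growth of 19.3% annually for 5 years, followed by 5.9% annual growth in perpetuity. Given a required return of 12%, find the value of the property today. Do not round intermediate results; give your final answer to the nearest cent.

D_1 = 46646.30000
D_2 = 55649.03590
D_3 = 66389.29983
D_4 = 79202.43470
D_5 = 94488.50459
Terminal value at year 5: TV = D_5×(1+g_2)/(r−g_2) = 100063.32636/0.061 = 1640382.39939
P_0 = D_1/(1+r)^1 + D_2/(1+r)^2 + D_3/(1+r)^3 + D_4/(1+r)^4 + D_5/(1+r)^5 + TV/(1+r)^5
    = 41648.48214 + 44363.07071 + 47254.59228 + 50334.57910 + 53615.31506 + 930797.02706 = 1168013.06637

€1168013.07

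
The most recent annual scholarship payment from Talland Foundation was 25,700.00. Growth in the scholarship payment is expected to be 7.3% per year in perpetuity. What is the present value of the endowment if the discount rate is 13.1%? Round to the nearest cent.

D₁ = D₀ × (1 + g) = 25,700.00 × 1.073 = 27,576.1000
Growing perpetuity: P = D₁ / (r − g) = 27,576.1000 / (0.131 − 0.073) = 475,450.00

475450.00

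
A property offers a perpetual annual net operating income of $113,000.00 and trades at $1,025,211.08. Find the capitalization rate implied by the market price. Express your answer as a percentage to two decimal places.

11.02%

P = C/r ⇒ r = C/P = $113,000.00/$1,025,211.08 = 0.110221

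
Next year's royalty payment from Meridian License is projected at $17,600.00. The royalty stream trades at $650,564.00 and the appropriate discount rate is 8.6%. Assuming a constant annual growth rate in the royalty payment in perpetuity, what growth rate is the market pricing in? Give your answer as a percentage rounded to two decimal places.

P = D₁/(r−g) ⇒ g = r − D₁/P = 0.086 − $17,600.00/$650,564.00 = 0.058947

5.89%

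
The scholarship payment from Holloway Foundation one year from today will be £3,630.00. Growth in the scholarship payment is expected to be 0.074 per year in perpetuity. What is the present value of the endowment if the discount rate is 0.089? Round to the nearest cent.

Growing perpetuity: P = D₁ / (r − g) = £3,630.0000 / (0.089 − 0.074) = £242,000.00

£242000.00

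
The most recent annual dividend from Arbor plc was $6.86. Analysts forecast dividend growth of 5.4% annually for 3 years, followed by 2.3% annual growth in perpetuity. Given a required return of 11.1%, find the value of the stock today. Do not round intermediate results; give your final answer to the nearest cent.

D_1 = 7.23044
D_2 = 7.62088
D_3 = 8.03241
Terminal value at year 3: TV = D_3×(1+g_2)/(r−g_2) = 8.21716/0.088 = 93.37678
P_0 = D_1/(1+r)^1 + D_2/(1+r)^2 + D_3/(1+r)^3 + TV/(1+r)^3
    = 6.50805 + 6.17415 + 5.85739 + 68.09210 = 86.63168

$86.63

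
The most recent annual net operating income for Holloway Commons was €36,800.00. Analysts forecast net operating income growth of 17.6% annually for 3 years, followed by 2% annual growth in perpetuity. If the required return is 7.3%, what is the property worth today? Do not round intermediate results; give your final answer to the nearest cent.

€1065368.32

D_1 = 43276.80000
D_2 = 50893.51680
D_3 = 59850.77576
Terminal value at year 3: TV = D_3×(1+g_2)/(r−g_2) = 61047.79127/0.053 = 1151845.11834
P_0 = D_1/(1+r)^1 + D_2/(1+r)^2 + D_3/(1+r)^3 + TV/(1+r)^3
    = 40332.52563 + 44204.14738 + 48447.41596 + 932384.23159 = 1065368.32056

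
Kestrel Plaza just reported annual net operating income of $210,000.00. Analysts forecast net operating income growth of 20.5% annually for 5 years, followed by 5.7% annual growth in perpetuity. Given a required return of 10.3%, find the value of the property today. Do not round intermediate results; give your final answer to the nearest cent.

$8889005.77

D_1 = 253050.00000
D_2 = 304925.25000
D_3 = 367434.92625
D_4 = 442759.08613
D_5 = 533524.69879
Terminal value at year 5: TV = D_5×(1+g_2)/(r−g_2) = 563935.60662/0.046 = 12259469.70911
P_0 = D_1/(1+r)^1 + D_2/(1+r)^2 + D_3/(1+r)^3 + D_4/(1+r)^4 + D_5/(1+r)^5 + TV/(1+r)^5
    = 229419.76428 + 250635.37258 + 273812.89570 + 299133.76185 + 326796.17682 + 7509207.80210 = 8889005.77333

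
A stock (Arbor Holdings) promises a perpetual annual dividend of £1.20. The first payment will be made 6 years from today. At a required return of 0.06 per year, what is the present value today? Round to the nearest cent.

£14.95

Value at end of year 5: C / r = £1.20 / 0.06 = £20.0000
Discount to today: PV = £20.0000 / (1 + 0.06)^5 = £20.0000 / 1.338226 = £14.95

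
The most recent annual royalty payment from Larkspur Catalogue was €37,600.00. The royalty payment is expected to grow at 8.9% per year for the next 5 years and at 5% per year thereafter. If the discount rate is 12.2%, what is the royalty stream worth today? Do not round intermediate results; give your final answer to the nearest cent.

D_1 = 40946.40000
D_2 = 44590.62960
D_3 = 48559.19563
D_4 = 52880.96405
D_5 = 57587.36985
Terminal value at year 5: TV = D_5×(1+g_2)/(r−g_2) = 60466.73834/0.072 = 839815.81025
P_0 = D_1/(1+r)^1 + D_2/(1+r)^2 + D_3/(1+r)^3 + D_4/(1+r)^4 + D_5/(1+r)^5 + TV/(1+r)^5
    = 36494.11765 + 35420.76125 + 34378.97415 + 33367.82785 + 32386.42115 + 472301.97511 = 644350.07715

€644350.08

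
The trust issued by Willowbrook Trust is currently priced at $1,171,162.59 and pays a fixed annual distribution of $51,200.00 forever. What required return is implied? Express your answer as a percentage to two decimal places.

P = C/r ⇒ r = C/P = $51,200.00/$1,171,162.59 = 0.043717

4.37%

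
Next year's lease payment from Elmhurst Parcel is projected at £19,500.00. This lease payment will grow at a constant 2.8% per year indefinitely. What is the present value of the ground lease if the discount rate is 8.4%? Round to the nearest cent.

£348214.29

Growing perpetuity: P = D₁ / (r − g) = £19,500.0000 / (0.084 − 0.028) = £348,214.29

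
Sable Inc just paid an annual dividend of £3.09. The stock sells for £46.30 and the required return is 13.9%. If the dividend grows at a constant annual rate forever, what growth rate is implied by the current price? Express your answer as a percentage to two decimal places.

6.77%

P = D₀(1+g)/(r−g) ⇒ P(r−g) = D₀(1+g) ⇒ g(P+D₀) = P·r − D₀
g = (P·r − D₀)/(P + D₀) = (£46.30×0.139 − £3.09) / (£46.30 + £3.09) = 0.067740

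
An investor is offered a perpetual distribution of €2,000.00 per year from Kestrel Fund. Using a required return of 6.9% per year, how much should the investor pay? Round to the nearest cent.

€28985.51

Level perpetuity: PV = C / r = €2,000.00 / 0.069 = €28,985.51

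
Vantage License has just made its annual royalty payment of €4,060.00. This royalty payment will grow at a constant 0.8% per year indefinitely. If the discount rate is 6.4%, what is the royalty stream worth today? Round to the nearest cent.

D₁ = D₀ × (1 + g) = €4,060.00 × 1.008 = €4,092.4800
Growing perpetuity: P = D₁ / (r − g) = €4,092.4800 / (0.064 − 0.008) = €73,080.00

€73080.00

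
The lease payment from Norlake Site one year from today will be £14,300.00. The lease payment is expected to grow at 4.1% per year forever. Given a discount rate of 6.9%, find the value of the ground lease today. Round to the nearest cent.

£510714.29

Growing perpetuity: P = D₁ / (r − g) = £14,300.0000 / (0.069 − 0.041) = £510,714.29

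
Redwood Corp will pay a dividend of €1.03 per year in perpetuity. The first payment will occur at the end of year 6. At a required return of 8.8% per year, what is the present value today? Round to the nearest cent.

Value at end of year 5: C / r = €1.03 / 0.088 = €11.7045
Discount to today: PV = €11.7045 / (1 + 0.088)^5 = €11.7045 / 1.524560 = €7.68

€7.68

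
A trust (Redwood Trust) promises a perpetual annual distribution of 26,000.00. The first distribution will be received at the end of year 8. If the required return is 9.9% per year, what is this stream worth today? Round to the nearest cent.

135629.55

Value at end of year 7: C / r = 26,000.00 / 0.099 = 262,626.2626
Discount to today: PV = 262,626.2626 / (1 + 0.099)^7 = 262,626.2626 / 1.936350 = 135,629.55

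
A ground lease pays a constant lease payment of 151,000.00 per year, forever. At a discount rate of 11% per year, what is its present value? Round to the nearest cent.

Level perpetuity: PV = C / r = 151,000.00 / 0.11 = 1,372,727.27

1372727.27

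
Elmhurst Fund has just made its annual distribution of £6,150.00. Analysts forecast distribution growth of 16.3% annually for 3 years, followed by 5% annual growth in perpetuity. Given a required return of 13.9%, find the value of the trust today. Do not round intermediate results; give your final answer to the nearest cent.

£96478.52

D_1 = 7152.45000
D_2 = 8318.29935
D_3 = 9674.18214
Terminal value at year 3: TV = D_3×(1+g_2)/(r−g_2) = 10157.89125/0.089 = 114133.60956
P_0 = D_1/(1+r)^1 + D_2/(1+r)^2 + D_3/(1+r)^3 + TV/(1+r)^3
    = 6279.58736 + 6411.90526 + 6547.01126 + 77240.02046 = 96478.52434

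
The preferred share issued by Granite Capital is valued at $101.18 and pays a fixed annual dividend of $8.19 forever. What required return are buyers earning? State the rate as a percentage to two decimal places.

P = C/r ⇒ r = C/P = $8.19/$101.18 = 0.080945

8.09%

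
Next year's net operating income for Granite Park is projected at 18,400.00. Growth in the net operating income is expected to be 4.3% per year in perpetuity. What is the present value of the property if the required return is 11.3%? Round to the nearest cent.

262857.14

Growing perpetuity: P = D₁ / (r − g) = 18,400.0000 / (0.113 − 0.043) = 262,857.14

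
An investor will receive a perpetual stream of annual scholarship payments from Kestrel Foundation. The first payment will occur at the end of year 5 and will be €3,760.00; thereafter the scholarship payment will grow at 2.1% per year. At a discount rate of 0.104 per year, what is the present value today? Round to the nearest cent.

Value at end of year 4: C₁ / (r − g) = €3,760.00 / (0.104 − 0.021) = €45,301.2048
Discount to today: PV = €45,301.2048 / (1 + 0.104)^4 = €45,301.2048 / 1.485512 = €30,495.34

€30495.34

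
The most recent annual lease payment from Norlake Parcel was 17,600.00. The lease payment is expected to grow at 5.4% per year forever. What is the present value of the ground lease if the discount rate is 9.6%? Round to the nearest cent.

D₁ = D₀ × (1 + g) = 17,600.00 × 1.054 = 18,550.4000
Growing perpetuity: P = D₁ / (r − g) = 18,550.4000 / (0.096 − 0.054) = 441,676.19

441676.19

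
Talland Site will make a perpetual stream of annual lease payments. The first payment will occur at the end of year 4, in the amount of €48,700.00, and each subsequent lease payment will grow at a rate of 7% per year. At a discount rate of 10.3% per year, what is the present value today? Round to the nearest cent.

Value at end of year 3: C₁ / (r − g) = €48,700.00 / (0.103 − 0.07) = €1,475,757.5758
Discount to today: PV = €1,475,757.5758 / (1 + 0.103)^3 = €1,475,757.5758 / 1.341920 = €1,099,736.11

€1099736.11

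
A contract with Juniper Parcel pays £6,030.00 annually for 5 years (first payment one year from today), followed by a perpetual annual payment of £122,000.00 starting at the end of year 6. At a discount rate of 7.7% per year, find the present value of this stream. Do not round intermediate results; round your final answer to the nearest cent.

PV of 5-year annuity: £6,030.00 × [1 − (1+0.077)^−5] / 0.077 = 24267.61549
Perpetuity value at year 5: £122,000.00 / 0.077 = 1584415.58442
PV of perpetuity: 1584415.58442 / (1+0.077)^5 = 1093429.00231
Total PV = 24267.61549 + 1093429.00231 = 1117696.61780

£1117696.62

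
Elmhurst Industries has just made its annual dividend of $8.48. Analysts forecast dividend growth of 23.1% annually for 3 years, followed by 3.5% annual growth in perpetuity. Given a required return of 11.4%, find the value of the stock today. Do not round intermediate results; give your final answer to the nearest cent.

$181.08

D_1 = 10.43888
D_2 = 12.85026
D_3 = 15.81867
Terminal value at year 3: TV = D_3×(1+g_2)/(r−g_2) = 16.37233/0.079 = 207.24462
P_0 = D_1/(1+r)^1 + D_2/(1+r)^2 + D_3/(1+r)^3 + TV/(1+r)^3
    = 9.37063 + 10.35480 + 11.44233 + 149.90900 = 181.07675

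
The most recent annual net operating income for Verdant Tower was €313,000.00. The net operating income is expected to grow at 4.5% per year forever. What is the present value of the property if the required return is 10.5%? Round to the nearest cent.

D₁ = D₀ × (1 + g) = €313,000.00 × 1.045 = €327,085.0000
Growing perpetuity: P = D₁ / (r − g) = €327,085.0000 / (0.105 − 0.045) = €5,451,416.67

€5451416.67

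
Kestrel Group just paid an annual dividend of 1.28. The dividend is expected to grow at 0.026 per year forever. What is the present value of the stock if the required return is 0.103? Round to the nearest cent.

17.06

D₁ = D₀ × (1 + g) = 1.28 × 1.026 = 1.3133
Growing perpetuity: P = D₁ / (r − g) = 1.3133 / (0.103 − 0.026) = 17.06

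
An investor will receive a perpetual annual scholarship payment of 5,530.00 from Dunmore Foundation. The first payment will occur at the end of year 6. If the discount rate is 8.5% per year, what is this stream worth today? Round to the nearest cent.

43267.07

Value at end of year 5: C / r = 5,530.00 / 0.085 = 65,058.8235
Discount to today: PV = 65,058.8235 / (1 + 0.085)^5 = 65,058.8235 / 1.503657 = 43,267.07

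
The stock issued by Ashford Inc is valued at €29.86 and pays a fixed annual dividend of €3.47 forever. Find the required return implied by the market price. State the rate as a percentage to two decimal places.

P = C/r ⇒ r = C/P = €3.47/€29.86 = 0.116209

11.62%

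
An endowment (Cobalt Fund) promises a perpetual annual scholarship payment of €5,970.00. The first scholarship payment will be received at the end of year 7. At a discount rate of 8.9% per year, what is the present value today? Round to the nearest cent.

€40217.68

Value at end of year 6: C / r = €5,970.00 / 0.089 = €67,078.6517
Discount to today: PV = €67,078.6517 / (1 + 0.089)^6 = €67,078.6517 / 1.667890 = €40,217.68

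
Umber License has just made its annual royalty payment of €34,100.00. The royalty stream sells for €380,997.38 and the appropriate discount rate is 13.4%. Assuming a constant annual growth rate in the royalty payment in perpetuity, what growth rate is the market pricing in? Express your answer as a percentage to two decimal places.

4.08%

P = D₀(1+g)/(r−g) ⇒ P(r−g) = D₀(1+g) ⇒ g(P+D₀) = P·r − D₀
g = (P·r − D₀)/(P + D₀) = (€380,997.38×0.134 − €34,100.00) / (€380,997.38 + €34,100.00) = 0.040843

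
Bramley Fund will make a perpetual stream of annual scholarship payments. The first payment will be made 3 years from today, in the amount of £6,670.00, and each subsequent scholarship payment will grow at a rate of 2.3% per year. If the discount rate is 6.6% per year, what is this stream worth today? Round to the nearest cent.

£136503.24

Value at end of year 2: C₁ / (r − g) = £6,670.00 / (0.066 − 0.023) = £155,116.2791
Discount to today: PV = £155,116.2791 / (1 + 0.066)^2 = £155,116.2791 / 1.136356 = £136,503.24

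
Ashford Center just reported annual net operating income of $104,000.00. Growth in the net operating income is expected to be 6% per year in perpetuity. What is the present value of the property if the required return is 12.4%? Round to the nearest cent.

$1722500.00

D₁ = D₀ × (1 + g) = $104,000.00 × 1.06 = $110,240.0000
Growing perpetuity: P = D₁ / (r − g) = $110,240.0000 / (0.124 − 0.06) = $1,722,500.00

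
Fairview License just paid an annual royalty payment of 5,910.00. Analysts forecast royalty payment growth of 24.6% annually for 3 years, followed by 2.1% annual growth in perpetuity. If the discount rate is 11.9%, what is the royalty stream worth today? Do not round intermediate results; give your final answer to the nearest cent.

107073.93

D_1 = 7363.86000
D_2 = 9175.36956
D_3 = 11432.51047
Terminal value at year 3: TV = D_3×(1+g_2)/(r−g_2) = 11672.59319/0.098 = 119108.09379
P_0 = D_1/(1+r)^1 + D_2/(1+r)^2 + D_3/(1+r)^3 + TV/(1+r)^3
    = 6580.75067 + 7327.62765 + 8159.27082 + 85006.28067 = 107073.92981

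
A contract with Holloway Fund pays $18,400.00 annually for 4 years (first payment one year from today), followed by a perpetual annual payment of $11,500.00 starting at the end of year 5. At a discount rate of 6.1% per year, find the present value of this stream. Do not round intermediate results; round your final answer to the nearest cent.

$212379.17

PV of 4-year annuity: $18,400.00 × [1 − (1+0.061)^−4] / 0.061 = 63612.21852
Perpetuity value at year 4: $11,500.00 / 0.061 = 188524.59016
PV of perpetuity: 188524.59016 / (1+0.061)^4 = 148766.95359
Total PV = 63612.21852 + 148766.95359 = 212379.17211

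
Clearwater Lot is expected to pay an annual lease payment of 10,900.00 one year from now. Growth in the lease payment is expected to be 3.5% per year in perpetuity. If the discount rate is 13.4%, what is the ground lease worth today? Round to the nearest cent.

110101.01

Growing perpetuity: P = D₁ / (r − g) = 10,900.0000 / (0.134 − 0.035) = 110,101.01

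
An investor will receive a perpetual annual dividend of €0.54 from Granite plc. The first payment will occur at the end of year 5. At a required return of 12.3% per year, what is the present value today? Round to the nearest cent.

Value at end of year 4: C / r = €0.54 / 0.123 = €4.3902
Discount to today: PV = €4.3902 / (1 + 0.123)^4 = €4.3902 / 1.590446 = €2.76

€2.76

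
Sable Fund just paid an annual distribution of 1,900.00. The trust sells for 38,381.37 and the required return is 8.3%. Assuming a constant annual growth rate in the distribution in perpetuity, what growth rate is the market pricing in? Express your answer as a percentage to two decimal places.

P = D₀(1+g)/(r−g) ⇒ P(r−g) = D₀(1+g) ⇒ g(P+D₀) = P·r − D₀
g = (P·r − D₀)/(P + D₀) = (38,381.37×0.083 − 1,900.00) / (38,381.37 + 1,900.00) = 0.031917

3.19%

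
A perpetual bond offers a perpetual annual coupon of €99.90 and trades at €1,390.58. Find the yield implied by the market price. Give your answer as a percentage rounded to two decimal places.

7.18%

P = C/r ⇒ r = C/P = €99.90/€1,390.58 = 0.071841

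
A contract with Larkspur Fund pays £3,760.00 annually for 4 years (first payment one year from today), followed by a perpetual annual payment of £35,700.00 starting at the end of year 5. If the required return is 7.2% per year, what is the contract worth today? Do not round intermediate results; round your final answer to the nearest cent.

£388132.49

PV of 4-year annuity: £3,760.00 × [1 − (1+0.072)^−4] / 0.072 = 12678.62198
Perpetuity value at year 4: £35,700.00 / 0.072 = 495833.33333
PV of perpetuity: 495833.33333 / (1+0.072)^4 = 375453.86401
Total PV = 12678.62198 + 375453.86401 = 388132.48599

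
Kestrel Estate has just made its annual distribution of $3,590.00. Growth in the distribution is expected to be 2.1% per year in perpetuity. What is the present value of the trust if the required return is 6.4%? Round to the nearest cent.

D₁ = D₀ × (1 + g) = $3,590.00 × 1.021 = $3,665.3900
Growing perpetuity: P = D₁ / (r − g) = $3,665.3900 / (0.064 − 0.021) = $85,241.63

$85241.63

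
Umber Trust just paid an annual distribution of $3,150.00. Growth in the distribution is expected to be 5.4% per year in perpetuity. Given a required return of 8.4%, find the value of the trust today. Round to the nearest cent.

D₁ = D₀ × (1 + g) = $3,150.00 × 1.054 = $3,320.1000
Growing perpetuity: P = D₁ / (r − g) = $3,320.1000 / (0.084 − 0.054) = $110,670.00

$110670.00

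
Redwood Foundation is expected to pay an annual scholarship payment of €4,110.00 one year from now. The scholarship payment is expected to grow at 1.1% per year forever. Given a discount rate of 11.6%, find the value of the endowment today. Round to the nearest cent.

Growing perpetuity: P = D₁ / (r − g) = €4,110.0000 / (0.116 − 0.011) = €39,142.86

€39142.86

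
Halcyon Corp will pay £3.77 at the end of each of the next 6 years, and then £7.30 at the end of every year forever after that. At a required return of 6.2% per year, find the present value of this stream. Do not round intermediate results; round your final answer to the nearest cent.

£100.49

PV of 6-year annuity: £3.77 × [1 − (1+0.062)^−6] / 0.062 = 18.42239
Perpetuity value at year 6: £7.30 / 0.062 = 117.74194
PV of perpetuity: 117.74194 / (1+0.062)^6 = 82.06993
Total PV = 18.42239 + 82.06993 = 100.49232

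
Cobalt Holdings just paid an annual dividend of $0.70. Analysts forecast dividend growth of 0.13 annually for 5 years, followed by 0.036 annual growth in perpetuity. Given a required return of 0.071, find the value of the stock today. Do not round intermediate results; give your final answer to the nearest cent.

D_1 = 0.79100
D_2 = 0.89383
D_3 = 1.01003
D_4 = 1.14133
D_5 = 1.28970
Terminal value at year 5: TV = D_5×(1+g_2)/(r−g_2) = 1.33613/0.035 = 38.17526
P_0 = D_1/(1+r)^1 + D_2/(1+r)^2 + D_3/(1+r)^3 + D_4/(1+r)^4 + D_5/(1+r)^5 + TV/(1+r)^5
    = 0.73856 + 0.77925 + 0.82218 + 0.86747 + 0.91526 + 27.09160 = 31.21431

$31.21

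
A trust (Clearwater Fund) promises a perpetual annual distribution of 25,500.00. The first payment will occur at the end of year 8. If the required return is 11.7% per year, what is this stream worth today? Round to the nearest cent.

100457.44

Value at end of year 7: C / r = 25,500.00 / 0.117 = 217,948.7179
Discount to today: PV = 217,948.7179 / (1 + 0.117)^7 = 217,948.7179 / 2.169563 = 100,457.44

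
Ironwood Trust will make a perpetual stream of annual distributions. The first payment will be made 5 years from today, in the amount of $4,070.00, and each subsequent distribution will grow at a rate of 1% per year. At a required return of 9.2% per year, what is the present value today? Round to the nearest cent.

Value at end of year 4: C₁ / (r − g) = $4,070.00 / (0.092 − 0.01) = $49,634.1463
Discount to today: PV = $49,634.1463 / (1 + 0.092)^4 = $49,634.1463 / 1.421970 = $34,905.19

$34905.19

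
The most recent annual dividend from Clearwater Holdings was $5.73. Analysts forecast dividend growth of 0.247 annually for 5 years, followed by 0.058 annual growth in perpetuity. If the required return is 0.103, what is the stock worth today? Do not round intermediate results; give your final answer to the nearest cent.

$290.84

D_1 = 7.14531
D_2 = 8.91020
D_3 = 11.11102
D_4 = 13.85544
D_5 = 17.27774
Terminal value at year 5: TV = D_5×(1+g_2)/(r−g_2) = 18.27985/0.045 = 406.21882
P_0 = D_1/(1+r)^1 + D_2/(1+r)^2 + D_3/(1+r)^3 + D_4/(1+r)^4 + D_5/(1+r)^5 + TV/(1+r)^5
    = 6.47807 + 7.32380 + 8.27994 + 9.36092 + 10.58301 + 248.81839 = 290.84414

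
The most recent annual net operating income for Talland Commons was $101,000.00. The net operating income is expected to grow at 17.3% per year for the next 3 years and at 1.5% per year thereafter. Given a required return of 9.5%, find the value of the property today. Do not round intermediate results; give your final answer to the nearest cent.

D_1 = 118473.00000
D_2 = 138968.82900
D_3 = 163010.43642
Terminal value at year 3: TV = D_3×(1+g_2)/(r−g_2) = 165455.59296/0.08 = 2068194.91204
P_0 = D_1/(1+r)^1 + D_2/(1+r)^2 + D_3/(1+r)^3 + TV/(1+r)^3
    = 108194.52055 + 115901.52749 + 124157.52671 + 1575248.62013 = 1923502.19488

$1923502.19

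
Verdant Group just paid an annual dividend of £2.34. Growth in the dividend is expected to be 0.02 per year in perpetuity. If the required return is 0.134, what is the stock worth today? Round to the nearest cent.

£20.94

D₁ = D₀ × (1 + g) = £2.34 × 1.02 = £2.3868
Growing perpetuity: P = D₁ / (r − g) = £2.3868 / (0.134 − 0.02) = £20.94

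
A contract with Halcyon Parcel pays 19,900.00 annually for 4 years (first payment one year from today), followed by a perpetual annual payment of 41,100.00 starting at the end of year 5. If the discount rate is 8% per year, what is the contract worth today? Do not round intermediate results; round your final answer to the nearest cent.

PV of 4-year annuity: 19,900.00 × [1 − (1+0.08)^−4] / 0.08 = 65911.32412
Perpetuity value at year 4: 41,100.00 / 0.08 = 513750.00000
PV of perpetuity: 513750.00000 / (1+0.08)^4 = 377621.58687
Total PV = 65911.32412 + 377621.58687 = 443532.91099

443532.91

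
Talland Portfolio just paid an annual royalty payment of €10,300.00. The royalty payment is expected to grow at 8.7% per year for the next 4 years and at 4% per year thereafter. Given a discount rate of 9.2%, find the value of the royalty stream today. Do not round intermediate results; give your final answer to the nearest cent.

€242983.48

D_1 = 11196.10000
D_2 = 12170.16070
D_3 = 13228.96468
D_4 = 14379.88461
Terminal value at year 4: TV = D_4×(1+g_2)/(r−g_2) = 14955.07999/0.052 = 287597.69216
P_0 = D_1/(1+r)^1 + D_2/(1+r)^2 + D_3/(1+r)^3 + D_4/(1+r)^4 + TV/(1+r)^4
    = 10252.83883 + 10205.89360 + 10159.16331 + 10112.64700 + 202252.93995 = 242983.48268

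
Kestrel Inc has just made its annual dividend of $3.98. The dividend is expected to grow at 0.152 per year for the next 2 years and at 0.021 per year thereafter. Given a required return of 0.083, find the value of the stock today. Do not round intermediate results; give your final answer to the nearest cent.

D_1 = 4.58496
D_2 = 5.28187
Terminal value at year 2: TV = D_2×(1+g_2)/(r−g_2) = 5.39279/0.062 = 86.98054
P_0 = D_1/(1+r)^1 + D_2/(1+r)^2 + TV/(1+r)^2
    = 4.23357 + 4.50330 + 74.15922 = 82.89610

$82.90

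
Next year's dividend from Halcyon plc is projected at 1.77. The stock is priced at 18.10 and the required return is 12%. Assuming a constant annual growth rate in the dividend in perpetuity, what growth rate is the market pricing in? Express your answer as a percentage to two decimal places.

P = D₁/(r−g) ⇒ g = r − D₁/P = 0.12 − 1.77/18.10 = 0.022210

2.22%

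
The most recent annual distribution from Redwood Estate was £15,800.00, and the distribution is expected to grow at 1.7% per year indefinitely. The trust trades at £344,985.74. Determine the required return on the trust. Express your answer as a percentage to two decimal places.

D₁ = £15,800.00 × 1.017 = £16,068.6000
P = D₁/(r − g) ⇒ r = D₁/P + g = £16,068.6000/£344,985.74 + 0.017 = 0.046578 + 0.017 = 0.063578

6.36%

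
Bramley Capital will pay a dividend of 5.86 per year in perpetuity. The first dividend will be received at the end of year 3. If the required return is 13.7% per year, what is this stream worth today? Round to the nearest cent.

33.09

Value at end of year 2: C / r = 5.86 / 0.137 = 42.7737
Discount to today: PV = 42.7737 / (1 + 0.137)^2 = 42.7737 / 1.292769 = 33.09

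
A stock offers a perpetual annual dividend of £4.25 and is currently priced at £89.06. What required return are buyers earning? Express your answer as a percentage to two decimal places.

P = C/r ⇒ r = C/P = £4.25/£89.06 = 0.047721

4.77%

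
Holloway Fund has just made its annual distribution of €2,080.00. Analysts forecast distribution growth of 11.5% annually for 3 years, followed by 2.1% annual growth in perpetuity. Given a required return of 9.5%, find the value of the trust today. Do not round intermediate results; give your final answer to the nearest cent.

D_1 = 2319.20000
D_2 = 2585.90800
D_3 = 2883.28742
Terminal value at year 3: TV = D_3×(1+g_2)/(r−g_2) = 2943.83646/0.074 = 39781.57373
P_0 = D_1/(1+r)^1 + D_2/(1+r)^2 + D_3/(1+r)^3 + TV/(1+r)^3
    = 2117.99087 + 2156.67563 + 2196.06697 + 30299.78884 = 36770.52231

€36770.52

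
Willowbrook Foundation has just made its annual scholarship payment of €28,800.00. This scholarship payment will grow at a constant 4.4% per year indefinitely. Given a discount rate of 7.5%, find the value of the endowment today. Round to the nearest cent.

€969909.68

D₁ = D₀ × (1 + g) = €28,800.00 × 1.044 = €30,067.2000
Growing perpetuity: P = D₁ / (r − g) = €30,067.2000 / (0.075 − 0.044) = €969,909.68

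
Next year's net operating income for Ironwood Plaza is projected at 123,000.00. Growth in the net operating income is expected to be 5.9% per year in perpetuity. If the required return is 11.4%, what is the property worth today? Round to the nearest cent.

Growing perpetuity: P = D₁ / (r − g) = 123,000.0000 / (0.114 − 0.059) = 2,236,363.64

2236363.64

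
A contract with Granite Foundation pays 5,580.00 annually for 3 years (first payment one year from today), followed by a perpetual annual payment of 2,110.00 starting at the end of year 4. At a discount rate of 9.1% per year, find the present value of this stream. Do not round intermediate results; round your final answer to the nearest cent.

PV of 3-year annuity: 5,580.00 × [1 − (1+0.091)^−3] / 0.091 = 14099.48893
Perpetuity value at year 3: 2,110.00 / 0.091 = 23186.81319
PV of perpetuity: 23186.81319 / (1+0.091)^3 = 17855.28601
Total PV = 14099.48893 + 17855.28601 = 31954.77494

31954.77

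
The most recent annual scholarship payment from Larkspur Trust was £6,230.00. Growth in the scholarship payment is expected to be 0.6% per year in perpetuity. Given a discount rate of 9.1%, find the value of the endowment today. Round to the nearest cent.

D₁ = D₀ × (1 + g) = £6,230.00 × 1.006 = £6,267.3800
Growing perpetuity: P = D₁ / (r − g) = £6,267.3800 / (0.091 − 0.006) = £73,733.88

£73733.88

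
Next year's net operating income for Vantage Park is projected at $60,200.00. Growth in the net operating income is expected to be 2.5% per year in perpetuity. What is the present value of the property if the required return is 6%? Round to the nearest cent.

$1720000.00

Growing perpetuity: P = D₁ / (r − g) = $60,200.0000 / (0.06 − 0.025) = $1,720,000.00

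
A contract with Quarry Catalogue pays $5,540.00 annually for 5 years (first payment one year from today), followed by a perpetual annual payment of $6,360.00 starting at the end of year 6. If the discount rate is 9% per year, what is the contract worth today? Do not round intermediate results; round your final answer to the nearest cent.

PV of 5-year annuity: $5,540.00 × [1 − (1+0.09)^−5] / 0.09 = 21548.66800
Perpetuity value at year 5: $6,360.00 / 0.09 = 70666.66667
PV of perpetuity: 70666.66667 / (1+0.09)^5 = 45928.48463
Total PV = 21548.66800 + 45928.48463 = 67477.15263

$67477.15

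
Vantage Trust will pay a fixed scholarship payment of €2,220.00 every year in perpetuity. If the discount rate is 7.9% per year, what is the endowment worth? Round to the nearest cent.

Level perpetuity: PV = C / r = €2,220.00 / 0.079 = €28,101.27

€28101.27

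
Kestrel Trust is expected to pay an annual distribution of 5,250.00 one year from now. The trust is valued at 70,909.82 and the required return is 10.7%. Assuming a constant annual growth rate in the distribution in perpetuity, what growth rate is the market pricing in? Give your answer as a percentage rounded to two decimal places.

3.30%

P = D₁/(r−g) ⇒ g = r − D₁/P = 0.107 − 5,250.00/70,909.82 = 0.032962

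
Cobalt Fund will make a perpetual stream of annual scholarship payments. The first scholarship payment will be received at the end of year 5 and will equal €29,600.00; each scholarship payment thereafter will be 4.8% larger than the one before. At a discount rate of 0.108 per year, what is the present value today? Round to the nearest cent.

€327326.69

Value at end of year 4: C₁ / (r − g) = €29,600.00 / (0.108 − 0.048) = €493,333.3333
Discount to today: PV = €493,333.3333 / (1 + 0.108)^4 = €493,333.3333 / 1.507159 = €327,326.69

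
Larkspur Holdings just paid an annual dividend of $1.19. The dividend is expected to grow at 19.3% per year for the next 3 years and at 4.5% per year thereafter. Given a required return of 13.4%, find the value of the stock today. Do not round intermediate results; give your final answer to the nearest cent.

$20.22

D_1 = 1.41967
D_2 = 1.69367
D_3 = 2.02054
Terminal value at year 3: TV = D_3×(1+g_2)/(r−g_2) = 2.11147/0.089 = 23.72436
P_0 = D_1/(1+r)^1 + D_2/(1+r)^2 + D_3/(1+r)^3 + TV/(1+r)^3
    = 1.25191 + 1.31705 + 1.38557 + 16.26880 = 20.22333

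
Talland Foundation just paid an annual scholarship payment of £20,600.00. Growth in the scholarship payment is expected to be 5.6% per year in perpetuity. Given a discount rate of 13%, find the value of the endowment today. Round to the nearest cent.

£293967.57

D₁ = D₀ × (1 + g) = £20,600.00 × 1.056 = £21,753.6000
Growing perpetuity: P = D₁ / (r − g) = £21,753.6000 / (0.13 − 0.056) = £293,967.57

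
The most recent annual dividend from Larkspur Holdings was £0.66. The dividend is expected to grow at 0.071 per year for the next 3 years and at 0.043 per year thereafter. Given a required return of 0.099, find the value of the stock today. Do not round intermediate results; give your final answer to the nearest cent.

D_1 = 0.70686
D_2 = 0.75705
D_3 = 0.81080
Terminal value at year 3: TV = D_3×(1+g_2)/(r−g_2) = 0.84566/0.056 = 15.10110
P_0 = D_1/(1+r)^1 + D_2/(1+r)^2 + D_3/(1+r)^3 + TV/(1+r)^3
    = 0.64318 + 0.62680 + 0.61083 + 11.37668 = 13.25749

£13.26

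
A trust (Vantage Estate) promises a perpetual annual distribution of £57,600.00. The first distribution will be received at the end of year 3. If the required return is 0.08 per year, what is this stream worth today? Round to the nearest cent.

£617283.95

Value at end of year 2: C / r = £57,600.00 / 0.08 = £720,000.0000
Discount to today: PV = £720,000.0000 / (1 + 0.08)^2 = £720,000.0000 / 1.166400 = £617,283.95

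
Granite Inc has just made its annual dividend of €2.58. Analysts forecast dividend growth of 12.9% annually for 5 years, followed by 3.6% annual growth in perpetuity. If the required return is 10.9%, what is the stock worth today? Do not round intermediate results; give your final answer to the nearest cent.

€53.65

D_1 = 2.91282
D_2 = 3.28857
D_3 = 3.71280
D_4 = 4.19175
D_5 = 4.73249
Terminal value at year 5: TV = D_5×(1+g_2)/(r−g_2) = 4.90286/0.073 = 67.16242
P_0 = D_1/(1+r)^1 + D_2/(1+r)^2 + D_3/(1+r)^3 + D_4/(1+r)^4 + D_5/(1+r)^5 + TV/(1+r)^5
    = 2.62653 + 2.67390 + 2.72212 + 2.77121 + 2.82119 + 40.03765 = 53.65259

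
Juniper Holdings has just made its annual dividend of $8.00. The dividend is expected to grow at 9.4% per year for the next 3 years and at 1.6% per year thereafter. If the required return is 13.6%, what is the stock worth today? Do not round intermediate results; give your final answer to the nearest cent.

$82.76

D_1 = 8.75200
D_2 = 9.57469
D_3 = 10.47471
Terminal value at year 3: TV = D_3×(1+g_2)/(r−g_2) = 10.64230/0.12 = 88.68587
P_0 = D_1/(1+r)^1 + D_2/(1+r)^2 + D_3/(1+r)^3 + TV/(1+r)^3
    = 7.70423 + 7.41939 + 7.14508 + 60.49499 = 82.76368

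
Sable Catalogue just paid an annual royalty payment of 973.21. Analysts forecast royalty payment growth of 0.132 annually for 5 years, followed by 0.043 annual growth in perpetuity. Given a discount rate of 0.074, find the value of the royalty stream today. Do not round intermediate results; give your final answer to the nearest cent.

D_1 = 1101.67372
D_2 = 1247.09465
D_3 = 1411.71114
D_4 = 1598.05702
D_5 = 1809.00054
Terminal value at year 5: TV = D_5×(1+g_2)/(r−g_2) = 1886.78757/0.031 = 60864.11502
P_0 = D_1/(1+r)^1 + D_2/(1+r)^2 + D_3/(1+r)^3 + D_4/(1+r)^4 + D_5/(1+r)^5 + TV/(1+r)^5
    = 1025.76696 + 1081.16220 + 1139.54899 + 1201.08888 + 1265.95215 + 42593.16423 = 48306.68340

48306.68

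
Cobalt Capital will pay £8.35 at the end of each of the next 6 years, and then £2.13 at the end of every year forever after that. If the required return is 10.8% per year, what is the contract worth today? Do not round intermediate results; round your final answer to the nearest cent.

PV of 6-year annuity: £8.35 × [1 − (1+0.108)^−6] / 0.108 = 35.52945
Perpetuity value at year 6: £2.13 / 0.108 = 19.72222
PV of perpetuity: 19.72222 / (1+0.108)^6 = 10.65902
Total PV = 35.52945 + 10.65902 = 46.18847

£46.19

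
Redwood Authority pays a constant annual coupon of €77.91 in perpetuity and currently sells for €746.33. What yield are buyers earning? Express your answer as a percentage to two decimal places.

10.44%

P = C/r ⇒ r = C/P = €77.91/€746.33 = 0.104391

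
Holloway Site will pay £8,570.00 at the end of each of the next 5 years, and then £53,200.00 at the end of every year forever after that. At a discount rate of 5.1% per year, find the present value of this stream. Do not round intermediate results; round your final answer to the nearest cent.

PV of 5-year annuity: £8,570.00 × [1 − (1+0.051)^−5] / 0.051 = 37001.27309
Perpetuity value at year 5: £53,200.00 / 0.051 = 1043137.25490
PV of perpetuity: 1043137.25490 / (1+0.051)^5 = 813444.40444
Total PV = 37001.27309 + 813444.40444 = 850445.67753

£850445.68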